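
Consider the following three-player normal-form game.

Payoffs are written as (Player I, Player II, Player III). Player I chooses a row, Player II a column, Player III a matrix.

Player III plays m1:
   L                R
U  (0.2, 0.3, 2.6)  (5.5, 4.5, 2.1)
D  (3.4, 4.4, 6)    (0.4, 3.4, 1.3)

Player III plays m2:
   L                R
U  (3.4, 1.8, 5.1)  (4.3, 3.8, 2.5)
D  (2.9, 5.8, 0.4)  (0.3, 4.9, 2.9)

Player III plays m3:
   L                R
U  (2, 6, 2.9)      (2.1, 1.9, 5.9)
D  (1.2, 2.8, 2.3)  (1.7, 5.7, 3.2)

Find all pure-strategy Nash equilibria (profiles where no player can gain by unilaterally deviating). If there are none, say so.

For each player, find the best response to each opponent profile; mutual best responses are the pure NE.
Player I against (L, m1): payoffs 0.2, 3.4 → best response D.
Player I against (L, m2): payoffs 3.4, 2.9 → best response U.
Player I against (L, m3): payoffs 2, 1.2 → best response U.
Player I against (R, m1): payoffs 5.5, 0.4 → best response U.
Player I against (R, m2): payoffs 4.3, 0.3 → best response U.
Player I against (R, m3): payoffs 2.1, 1.7 → best response U.
Player II against (U, m1): payoffs 0.3, 4.5 → best response R.
Player II against (U, m2): payoffs 1.8, 3.8 → best response R.
Player II against (U, m3): payoffs 6, 1.9 → best response L.
Player II against (D, m1): payoffs 4.4, 3.4 → best response L.
Player II against (D, m2): payoffs 5.8, 4.9 → best response L.
Player II against (D, m3): payoffs 2.8, 5.7 → best response R.
Player III against (U, L): payoffs 2.6, 5.1, 2.9 → best response m2.
Player III against (U, R): payoffs 2.1, 2.5, 5.9 → best response m3.
Player III against (D, L): payoffs 6, 0.4, 2.3 → best response m1.
Player III against (D, R): payoffs 1.3, 2.9, 3.2 → best response m3.
Mutual best responses: (D, L, m1).

Pure NE: (D, L, m1)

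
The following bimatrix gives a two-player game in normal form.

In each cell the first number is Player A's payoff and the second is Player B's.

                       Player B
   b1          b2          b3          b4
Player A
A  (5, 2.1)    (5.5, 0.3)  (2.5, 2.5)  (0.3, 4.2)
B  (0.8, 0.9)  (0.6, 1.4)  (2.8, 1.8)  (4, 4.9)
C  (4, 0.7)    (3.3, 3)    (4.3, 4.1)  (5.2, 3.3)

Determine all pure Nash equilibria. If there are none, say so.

(A, b1): Player B can switch to b3 (2.1 → 2.5). Not NE.
(A, b2): Player B can switch to b1 (0.3 → 2.1). Not NE.
(A, b3): Player A can switch to B (2.5 → 2.8). Not NE.
(A, b4): Player A can switch to B (0.3 → 4). Not NE.
(B, b1): Player A can switch to A (0.8 → 5). Not NE.
(B, b2): Player A can switch to A (0.6 → 5.5). Not NE.
(B, b3): Player A can switch to C (2.8 → 4.3). Not NE.
(B, b4): Player A can switch to C (4 → 5.2). Not NE.
(C, b1): Player A can switch to A (4 → 5). Not NE.
(C, b2): Player A can switch to A (3.3 → 5.5). Not NE.
(C, b3): Player A gets 4.3, best alternative 2.8; Player B gets 4.1, best alternative 3.3. No profitable deviation — NE.
(The remaining 1 profile has a profitable deviation by the same check.)

(C, b3)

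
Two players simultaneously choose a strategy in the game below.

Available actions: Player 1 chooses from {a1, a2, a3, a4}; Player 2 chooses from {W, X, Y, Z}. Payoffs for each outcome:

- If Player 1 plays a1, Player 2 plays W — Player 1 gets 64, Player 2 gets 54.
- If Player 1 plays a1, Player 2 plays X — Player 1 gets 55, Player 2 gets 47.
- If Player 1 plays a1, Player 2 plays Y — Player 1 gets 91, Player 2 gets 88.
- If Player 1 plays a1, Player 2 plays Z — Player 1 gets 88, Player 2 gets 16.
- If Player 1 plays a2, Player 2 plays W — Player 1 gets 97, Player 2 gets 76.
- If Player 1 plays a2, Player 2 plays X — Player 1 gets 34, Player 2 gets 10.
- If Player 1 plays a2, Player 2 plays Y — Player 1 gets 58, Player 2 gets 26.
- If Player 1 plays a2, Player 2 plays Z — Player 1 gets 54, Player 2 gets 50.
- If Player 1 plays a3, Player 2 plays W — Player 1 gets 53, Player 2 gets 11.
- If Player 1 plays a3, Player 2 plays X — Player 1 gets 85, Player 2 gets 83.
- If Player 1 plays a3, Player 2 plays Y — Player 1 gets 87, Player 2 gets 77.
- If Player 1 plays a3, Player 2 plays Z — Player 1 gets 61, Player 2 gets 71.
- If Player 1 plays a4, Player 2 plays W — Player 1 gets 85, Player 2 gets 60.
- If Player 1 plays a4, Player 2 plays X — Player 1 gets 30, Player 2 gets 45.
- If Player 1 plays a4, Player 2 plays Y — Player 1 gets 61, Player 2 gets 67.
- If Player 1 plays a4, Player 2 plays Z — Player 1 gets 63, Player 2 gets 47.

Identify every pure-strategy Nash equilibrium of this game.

(a1, Y); (a2, W); (a3, X)

Player 1 against W: payoffs 64, 97, 53, 85 → best response a2.
Player 1 against X: payoffs 55, 34, 85, 30 → best response a3.
Player 1 against Y: payoffs 91, 58, 87, 61 → best response a1.
Player 1 against Z: payoffs 88, 54, 61, 63 → best response a1.
Player 2 against a1: payoffs 54, 47, 88, 16 → best response Y.
Player 2 against a2: payoffs 76, 10, 26, 50 → best response W.
Player 2 against a3: payoffs 11, 83, 77, 71 → best response X.
Player 2 against a4: payoffs 60, 45, 67, 47 → best response Y.
Mutual best responses: (a1, Y); (a2, W); (a3, X).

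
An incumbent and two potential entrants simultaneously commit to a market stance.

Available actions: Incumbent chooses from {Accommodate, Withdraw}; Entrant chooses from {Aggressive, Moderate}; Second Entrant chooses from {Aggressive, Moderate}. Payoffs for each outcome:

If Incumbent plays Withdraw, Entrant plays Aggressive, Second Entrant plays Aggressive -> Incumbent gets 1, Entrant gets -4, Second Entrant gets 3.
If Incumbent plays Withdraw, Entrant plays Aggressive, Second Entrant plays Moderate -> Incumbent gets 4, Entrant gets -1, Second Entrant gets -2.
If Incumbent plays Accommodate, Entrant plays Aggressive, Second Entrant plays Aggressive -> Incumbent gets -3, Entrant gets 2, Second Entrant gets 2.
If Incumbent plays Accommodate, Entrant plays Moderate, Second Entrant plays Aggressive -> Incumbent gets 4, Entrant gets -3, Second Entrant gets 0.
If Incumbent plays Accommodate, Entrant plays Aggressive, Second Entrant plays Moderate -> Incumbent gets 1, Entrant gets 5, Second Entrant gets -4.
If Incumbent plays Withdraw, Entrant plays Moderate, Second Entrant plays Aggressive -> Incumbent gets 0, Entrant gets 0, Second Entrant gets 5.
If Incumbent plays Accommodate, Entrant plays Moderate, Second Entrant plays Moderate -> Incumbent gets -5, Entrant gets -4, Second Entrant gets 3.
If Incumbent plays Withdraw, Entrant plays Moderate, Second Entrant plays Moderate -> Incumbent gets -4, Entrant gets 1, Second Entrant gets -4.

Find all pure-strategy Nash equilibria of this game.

For each player, find the best response to each opponent profile; mutual best responses are the pure NE.
Incumbent against (Aggressive, Aggressive): payoffs -3, 1 → best response Withdraw.
Incumbent against (Aggressive, Moderate): payoffs 1, 4 → best response Withdraw.
Incumbent against (Moderate, Aggressive): payoffs 4, 0 → best response Accommodate.
Incumbent against (Moderate, Moderate): payoffs -5, -4 → best response Withdraw.
Entrant against (Accommodate, Aggressive): payoffs 2, -3 → best response Aggressive.
Entrant against (Accommodate, Moderate): payoffs 5, -4 → best response Aggressive.
Entrant against (Withdraw, Aggressive): payoffs -4, 0 → best response Moderate.
Entrant against (Withdraw, Moderate): payoffs -1, 1 → best response Moderate.
Second Entrant against (Accommodate, Aggressive): payoffs 2, -4 → best response Aggressive.
Second Entrant against (Accommodate, Moderate): payoffs 0, 3 → best response Moderate.
Second Entrant against (Withdraw, Aggressive): payoffs 3, -2 → best response Aggressive.
Second Entrant against (Withdraw, Moderate): payoffs 5, -4 → best response Aggressive.
No profile is a mutual best response for all players.

none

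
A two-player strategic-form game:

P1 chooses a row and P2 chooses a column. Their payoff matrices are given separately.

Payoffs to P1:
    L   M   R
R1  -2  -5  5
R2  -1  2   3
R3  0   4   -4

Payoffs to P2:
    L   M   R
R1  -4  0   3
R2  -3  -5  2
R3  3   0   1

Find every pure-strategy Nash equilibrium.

Pure-strategy Nash equilibria: (R1, R); (R3, L)

For each strategy profile, look for a profitable unilateral deviation.
(R1, L): P1 can switch to R2 (-2 → -1). Not NE.
(R1, M): P1 can switch to R2 (-5 → 2). Not NE.
(R1, R): P1 gets 5, best alternative 3; P2 gets 3, best alternative 0. No profitable deviation — NE.
(R2, L): P1 can switch to R3 (-1 → 0). Not NE.
(R2, M): P1 can switch to R3 (2 → 4). Not NE.
(R2, R): P1 can switch to R1 (3 → 5). Not NE.
(R3, L): P1 gets 0, best alternative -1; P2 gets 3, best alternative 1. No profitable deviation — NE.
(R3, M): P2 can switch to L (0 → 3). Not NE.
(R3, R): P1 can switch to R1 (-4 → 5). Not NE.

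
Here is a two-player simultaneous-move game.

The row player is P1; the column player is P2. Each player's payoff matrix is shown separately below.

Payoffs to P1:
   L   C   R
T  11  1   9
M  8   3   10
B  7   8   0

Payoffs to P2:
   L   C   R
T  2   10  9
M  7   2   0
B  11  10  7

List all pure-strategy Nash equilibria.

This game has no pure Nash equilibrium.

(T, L): P2 can switch to C (2 → 10). Not NE.
(T, C): P1 can switch to M (1 → 3). Not NE.
(T, R): P1 can switch to M (9 → 10). Not NE.
(M, L): P1 can switch to T (8 → 11). Not NE.
(M, C): P1 can switch to B (3 → 8). Not NE.
(M, R): P2 can switch to L (0 → 7). Not NE.
(The remaining 3 profiles each have a profitable deviation by the same check.)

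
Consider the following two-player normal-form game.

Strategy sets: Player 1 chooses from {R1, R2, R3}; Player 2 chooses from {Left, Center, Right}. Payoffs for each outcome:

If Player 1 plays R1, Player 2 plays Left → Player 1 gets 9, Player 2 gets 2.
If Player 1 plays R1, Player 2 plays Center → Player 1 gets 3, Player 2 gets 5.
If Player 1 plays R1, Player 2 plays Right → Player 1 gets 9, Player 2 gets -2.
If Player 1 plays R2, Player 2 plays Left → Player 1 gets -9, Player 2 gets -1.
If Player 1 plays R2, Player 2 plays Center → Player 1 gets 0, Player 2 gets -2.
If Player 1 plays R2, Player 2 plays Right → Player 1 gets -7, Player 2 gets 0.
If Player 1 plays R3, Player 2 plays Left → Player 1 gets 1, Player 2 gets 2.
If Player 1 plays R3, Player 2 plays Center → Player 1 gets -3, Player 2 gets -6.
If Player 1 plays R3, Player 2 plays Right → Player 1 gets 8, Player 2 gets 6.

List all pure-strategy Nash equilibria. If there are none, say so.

For each player, find the best response to each opponent profile; mutual best responses are the pure NE.
Player 1 against Left: payoffs 9, -9, 1 → best response R1.
Player 1 against Center: payoffs 3, 0, -3 → best response R1.
Player 1 against Right: payoffs 9, -7, 8 → best response R1.
Player 2 against R1: payoffs 2, 5, -2 → best response Center.
Player 2 against R2: payoffs -1, -2, 0 → best response Right.
Player 2 against R3: payoffs 2, -6, 6 → best response Right.
Mutual best responses: (R1, Center).

Pure NE: (R1, Center)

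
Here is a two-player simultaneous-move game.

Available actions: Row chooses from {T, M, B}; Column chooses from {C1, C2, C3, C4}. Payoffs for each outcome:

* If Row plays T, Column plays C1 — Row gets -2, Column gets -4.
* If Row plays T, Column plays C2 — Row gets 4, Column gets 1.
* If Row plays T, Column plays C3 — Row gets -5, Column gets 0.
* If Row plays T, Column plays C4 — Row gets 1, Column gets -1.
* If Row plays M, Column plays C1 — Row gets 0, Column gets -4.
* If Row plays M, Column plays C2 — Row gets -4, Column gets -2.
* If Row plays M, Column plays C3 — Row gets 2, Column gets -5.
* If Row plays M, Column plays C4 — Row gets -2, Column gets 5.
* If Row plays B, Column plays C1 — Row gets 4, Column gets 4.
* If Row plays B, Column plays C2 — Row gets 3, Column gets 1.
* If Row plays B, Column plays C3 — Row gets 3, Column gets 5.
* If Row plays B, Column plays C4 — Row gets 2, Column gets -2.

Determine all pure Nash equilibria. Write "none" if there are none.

Pure-strategy Nash equilibria: (T, C2), (B, C3)

Check each profile: it is a Nash equilibrium iff no player can strictly gain by switching unilaterally.
(T, C1): Row can switch to M (-2 → 0). Not NE.
(T, C2): Row gets 4, best alternative 3; Column gets 1, best alternative 0. No profitable deviation — NE.
(T, C3): Row can switch to M (-5 → 2). Not NE.
(T, C4): Row can switch to B (1 → 2). Not NE.
(M, C1): Row can switch to B (0 → 4). Not NE.
(M, C2): Row can switch to T (-4 → 4). Not NE.
(M, C3): Row can switch to B (2 → 3). Not NE.
(B, C3): Row gets 3, best alternative 2; Column gets 5, best alternative 4. No profitable deviation — NE.
(The remaining 4 profiles each have a profitable deviation by the same check.)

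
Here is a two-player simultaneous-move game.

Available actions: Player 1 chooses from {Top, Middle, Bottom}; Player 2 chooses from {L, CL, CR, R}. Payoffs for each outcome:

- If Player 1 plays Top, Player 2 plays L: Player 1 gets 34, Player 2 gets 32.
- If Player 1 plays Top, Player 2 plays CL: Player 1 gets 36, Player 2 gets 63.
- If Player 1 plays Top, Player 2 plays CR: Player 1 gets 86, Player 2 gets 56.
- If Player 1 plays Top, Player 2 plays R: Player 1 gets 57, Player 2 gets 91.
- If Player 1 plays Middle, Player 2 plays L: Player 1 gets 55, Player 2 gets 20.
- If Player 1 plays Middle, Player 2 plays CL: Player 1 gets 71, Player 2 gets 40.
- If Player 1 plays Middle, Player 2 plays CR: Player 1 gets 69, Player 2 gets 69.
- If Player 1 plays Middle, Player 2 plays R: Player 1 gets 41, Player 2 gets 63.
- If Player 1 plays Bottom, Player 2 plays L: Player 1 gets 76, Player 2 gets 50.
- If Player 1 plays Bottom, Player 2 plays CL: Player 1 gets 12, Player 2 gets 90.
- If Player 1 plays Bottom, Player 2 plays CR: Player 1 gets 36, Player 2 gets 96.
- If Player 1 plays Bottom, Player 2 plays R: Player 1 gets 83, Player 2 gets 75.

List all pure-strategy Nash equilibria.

(Top, L): Player 1 can switch to Middle (34 → 55). Not NE.
(Top, CL): Player 1 can switch to Middle (36 → 71). Not NE.
(Top, CR): Player 2 can switch to CL (56 → 63). Not NE.
(Top, R): Player 1 can switch to Bottom (57 → 83). Not NE.
(Middle, L): Player 1 can switch to Bottom (55 → 76). Not NE.
(Middle, CL): Player 2 can switch to CR (40 → 69). Not NE.
(Middle, CR): Player 1 can switch to Top (69 → 86). Not NE.
(Middle, R): Player 1 can switch to Top (41 → 57). Not NE.
(Bottom, L): Player 2 can switch to CL (50 → 90). Not NE.
(Bottom, CL): Player 1 can switch to Top (12 → 36). Not NE.
(Bottom, CR): Player 1 can switch to Top (36 → 86). Not NE.
(Bottom, R): Player 2 can switch to CL (75 → 90). Not NE.

This game has no pure Nash equilibrium.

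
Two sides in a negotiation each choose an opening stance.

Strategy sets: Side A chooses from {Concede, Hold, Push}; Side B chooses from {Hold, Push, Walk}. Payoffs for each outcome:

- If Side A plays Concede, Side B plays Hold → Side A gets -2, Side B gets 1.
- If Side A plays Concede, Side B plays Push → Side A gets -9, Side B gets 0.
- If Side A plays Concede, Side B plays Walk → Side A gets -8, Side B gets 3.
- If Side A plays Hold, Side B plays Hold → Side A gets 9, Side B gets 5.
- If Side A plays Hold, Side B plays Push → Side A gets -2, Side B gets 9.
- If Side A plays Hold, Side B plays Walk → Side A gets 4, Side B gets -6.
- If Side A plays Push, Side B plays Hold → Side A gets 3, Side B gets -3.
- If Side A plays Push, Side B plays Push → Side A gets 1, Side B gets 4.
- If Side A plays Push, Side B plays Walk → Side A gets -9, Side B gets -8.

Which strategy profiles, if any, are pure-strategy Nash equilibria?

The unique pure-strategy Nash equilibrium is (Push, Push).

Side A against Hold: payoffs -2, 9, 3 → best response Hold.
Side A against Push: payoffs -9, -2, 1 → best response Push.
Side A against Walk: payoffs -8, 4, -9 → best response Hold.
Side B against Concede: payoffs 1, 0, 3 → best response Walk.
Side B against Hold: payoffs 5, 9, -6 → best response Push.
Side B against Push: payoffs -3, 4, -8 → best response Push.
Mutual best responses: (Push, Push).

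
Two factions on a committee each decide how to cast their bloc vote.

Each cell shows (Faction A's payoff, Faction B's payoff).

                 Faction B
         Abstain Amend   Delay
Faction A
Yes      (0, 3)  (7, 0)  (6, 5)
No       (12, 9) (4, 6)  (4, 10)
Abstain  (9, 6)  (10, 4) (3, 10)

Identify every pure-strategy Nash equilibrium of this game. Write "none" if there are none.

(Yes, Delay)

Faction A against Abstain: payoffs 0, 12, 9 → best response No.
Faction A against Amend: payoffs 7, 4, 10 → best response Abstain.
Faction A against Delay: payoffs 6, 4, 3 → best response Yes.
Faction B against Yes: payoffs 3, 0, 5 → best response Delay.
Faction B against No: payoffs 9, 6, 10 → best response Delay.
Faction B against Abstain: payoffs 6, 4, 10 → best response Delay.
Mutual best responses: (Yes, Delay).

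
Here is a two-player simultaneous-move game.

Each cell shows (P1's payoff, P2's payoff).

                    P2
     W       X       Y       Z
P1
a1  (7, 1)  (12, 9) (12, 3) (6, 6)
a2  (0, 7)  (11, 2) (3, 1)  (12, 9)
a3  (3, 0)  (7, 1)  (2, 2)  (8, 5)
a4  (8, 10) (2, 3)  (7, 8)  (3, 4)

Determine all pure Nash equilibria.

Pure-strategy Nash equilibria: (a1, X) and (a2, Z) and (a4, W)

P1 against W: payoffs 7, 0, 3, 8 → best response a4.
P1 against X: payoffs 12, 11, 7, 2 → best response a1.
P1 against Y: payoffs 12, 3, 2, 7 → best response a1.
P1 against Z: payoffs 6, 12, 8, 3 → best response a2.
P2 against a1: payoffs 1, 9, 3, 6 → best response X.
P2 against a2: payoffs 7, 2, 1, 9 → best response Z.
P2 against a3: payoffs 0, 1, 2, 5 → best response Z.
P2 against a4: payoffs 10, 3, 8, 4 → best response W.
Mutual best responses: (a1, X); (a2, Z); (a4, W).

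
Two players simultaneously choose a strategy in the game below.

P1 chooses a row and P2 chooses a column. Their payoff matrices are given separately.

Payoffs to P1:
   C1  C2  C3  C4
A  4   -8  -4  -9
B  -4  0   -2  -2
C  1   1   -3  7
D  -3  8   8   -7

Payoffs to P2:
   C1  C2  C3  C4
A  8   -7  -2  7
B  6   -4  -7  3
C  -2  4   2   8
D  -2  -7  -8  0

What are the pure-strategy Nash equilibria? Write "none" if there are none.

For each player, find the best response to each opponent profile; mutual best responses are the pure NE.
P1 against C1: payoffs 4, -4, 1, -3 → best response A.
P1 against C2: payoffs -8, 0, 1, 8 → best response D.
P1 against C3: payoffs -4, -2, -3, 8 → best response D.
P1 against C4: payoffs -9, -2, 7, -7 → best response C.
P2 against A: payoffs 8, -7, -2, 7 → best response C1.
P2 against B: payoffs 6, -4, -7, 3 → best response C1.
P2 against C: payoffs -2, 4, 2, 8 → best response C4.
P2 against D: payoffs -2, -7, -8, 0 → best response C4.
Mutual best responses: (A, C1); (C, C4).

(A, C1) and (C, C4)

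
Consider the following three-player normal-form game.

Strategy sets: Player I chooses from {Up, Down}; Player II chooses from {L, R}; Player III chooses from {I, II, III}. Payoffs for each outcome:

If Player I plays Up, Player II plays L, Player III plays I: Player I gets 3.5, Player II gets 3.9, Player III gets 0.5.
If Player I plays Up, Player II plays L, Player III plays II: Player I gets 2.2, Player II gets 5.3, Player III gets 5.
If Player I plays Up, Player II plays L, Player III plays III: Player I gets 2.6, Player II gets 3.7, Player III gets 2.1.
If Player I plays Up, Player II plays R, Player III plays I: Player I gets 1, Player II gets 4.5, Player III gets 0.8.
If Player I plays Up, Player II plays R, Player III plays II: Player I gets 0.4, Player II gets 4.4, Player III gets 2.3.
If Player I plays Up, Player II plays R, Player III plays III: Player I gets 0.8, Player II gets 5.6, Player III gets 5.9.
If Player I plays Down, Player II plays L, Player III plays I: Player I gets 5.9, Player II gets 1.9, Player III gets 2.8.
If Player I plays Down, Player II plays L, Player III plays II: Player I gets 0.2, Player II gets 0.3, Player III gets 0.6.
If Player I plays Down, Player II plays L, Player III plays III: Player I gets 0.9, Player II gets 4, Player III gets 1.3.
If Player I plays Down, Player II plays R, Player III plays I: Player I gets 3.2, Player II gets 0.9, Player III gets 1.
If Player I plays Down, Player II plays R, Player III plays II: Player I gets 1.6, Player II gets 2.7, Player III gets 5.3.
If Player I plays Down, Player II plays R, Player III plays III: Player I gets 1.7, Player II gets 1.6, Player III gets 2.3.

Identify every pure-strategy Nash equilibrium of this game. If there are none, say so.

The pure Nash equilibria are (Up, L, II); (Down, L, I); (Down, R, II).

Player I against (L, I): payoffs 3.5, 5.9 → best response Down.
Player I against (L, II): payoffs 2.2, 0.2 → best response Up.
Player I against (L, III): payoffs 2.6, 0.9 → best response Up.
Player I against (R, I): payoffs 1, 3.2 → best response Down.
Player I against (R, II): payoffs 0.4, 1.6 → best response Down.
Player I against (R, III): payoffs 0.8, 1.7 → best response Down.
Player II against (Up, I): payoffs 3.9, 4.5 → best response R.
Player II against (Up, II): payoffs 5.3, 4.4 → best response L.
Player II against (Up, III): payoffs 3.7, 5.6 → best response R.
Player II against (Down, I): payoffs 1.9, 0.9 → best response L.
Player II against (Down, II): payoffs 0.3, 2.7 → best response R.
Player II against (Down, III): payoffs 4, 1.6 → best response L.
Player III against (Up, L): payoffs 0.5, 5, 2.1 → best response II.
Player III against (Up, R): payoffs 0.8, 2.3, 5.9 → best response III.
Player III against (Down, L): payoffs 2.8, 0.6, 1.3 → best response I.
Player III against (Down, R): payoffs 1, 5.3, 2.3 → best response II.
Mutual best responses: (Up, L, II); (Down, L, I); (Down, R, II).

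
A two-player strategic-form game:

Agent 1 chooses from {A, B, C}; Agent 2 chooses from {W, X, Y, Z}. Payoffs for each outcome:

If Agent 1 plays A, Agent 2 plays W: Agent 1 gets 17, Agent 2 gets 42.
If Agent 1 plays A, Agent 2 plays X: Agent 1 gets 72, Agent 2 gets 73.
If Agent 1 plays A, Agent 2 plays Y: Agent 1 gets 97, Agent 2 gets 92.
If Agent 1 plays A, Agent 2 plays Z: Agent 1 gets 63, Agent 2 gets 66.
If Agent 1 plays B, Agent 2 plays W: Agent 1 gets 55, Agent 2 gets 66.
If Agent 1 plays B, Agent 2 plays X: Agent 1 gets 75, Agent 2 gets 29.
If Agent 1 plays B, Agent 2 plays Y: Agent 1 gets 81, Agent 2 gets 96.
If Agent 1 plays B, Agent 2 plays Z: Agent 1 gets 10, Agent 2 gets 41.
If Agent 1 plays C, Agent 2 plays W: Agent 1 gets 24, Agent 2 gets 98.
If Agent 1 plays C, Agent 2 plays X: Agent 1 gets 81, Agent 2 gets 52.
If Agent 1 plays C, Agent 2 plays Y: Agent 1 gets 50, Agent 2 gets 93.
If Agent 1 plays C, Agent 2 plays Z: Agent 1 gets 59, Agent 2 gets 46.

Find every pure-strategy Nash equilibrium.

(A, Y)

Mark each player's best response to every combination of opponents' strategies; a profile where every player is best-responding is a pure Nash equilibrium.
Agent 1 against W: payoffs 17, 55, 24 → best response B.
Agent 1 against X: payoffs 72, 75, 81 → best response C.
Agent 1 against Y: payoffs 97, 81, 50 → best response A.
Agent 1 against Z: payoffs 63, 10, 59 → best response A.
Agent 2 against A: payoffs 42, 73, 92, 66 → best response Y.
Agent 2 against B: payoffs 66, 29, 96, 41 → best response Y.
Agent 2 against C: payoffs 98, 52, 93, 46 → best response W.
Mutual best responses: (A, Y).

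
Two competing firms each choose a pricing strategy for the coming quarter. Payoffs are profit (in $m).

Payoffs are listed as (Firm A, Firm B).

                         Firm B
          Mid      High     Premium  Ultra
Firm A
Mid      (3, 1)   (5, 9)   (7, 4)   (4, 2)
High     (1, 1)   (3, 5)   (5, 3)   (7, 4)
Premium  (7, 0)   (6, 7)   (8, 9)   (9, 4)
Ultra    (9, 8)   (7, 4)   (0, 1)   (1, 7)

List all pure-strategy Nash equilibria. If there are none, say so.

(Premium, Premium), (Ultra, Mid)

Firm A against Mid: payoffs 3, 1, 7, 9 → best response Ultra.
Firm A against High: payoffs 5, 3, 6, 7 → best response Ultra.
Firm A against Premium: payoffs 7, 5, 8, 0 → best response Premium.
Firm A against Ultra: payoffs 4, 7, 9, 1 → best response Premium.
Firm B against Mid: payoffs 1, 9, 4, 2 → best response High.
Firm B against High: payoffs 1, 5, 3, 4 → best response High.
Firm B against Premium: payoffs 0, 7, 9, 4 → best response Premium.
Firm B against Ultra: payoffs 8, 4, 1, 7 → best response Mid.
Mutual best responses: (Premium, Premium); (Ultra, Mid).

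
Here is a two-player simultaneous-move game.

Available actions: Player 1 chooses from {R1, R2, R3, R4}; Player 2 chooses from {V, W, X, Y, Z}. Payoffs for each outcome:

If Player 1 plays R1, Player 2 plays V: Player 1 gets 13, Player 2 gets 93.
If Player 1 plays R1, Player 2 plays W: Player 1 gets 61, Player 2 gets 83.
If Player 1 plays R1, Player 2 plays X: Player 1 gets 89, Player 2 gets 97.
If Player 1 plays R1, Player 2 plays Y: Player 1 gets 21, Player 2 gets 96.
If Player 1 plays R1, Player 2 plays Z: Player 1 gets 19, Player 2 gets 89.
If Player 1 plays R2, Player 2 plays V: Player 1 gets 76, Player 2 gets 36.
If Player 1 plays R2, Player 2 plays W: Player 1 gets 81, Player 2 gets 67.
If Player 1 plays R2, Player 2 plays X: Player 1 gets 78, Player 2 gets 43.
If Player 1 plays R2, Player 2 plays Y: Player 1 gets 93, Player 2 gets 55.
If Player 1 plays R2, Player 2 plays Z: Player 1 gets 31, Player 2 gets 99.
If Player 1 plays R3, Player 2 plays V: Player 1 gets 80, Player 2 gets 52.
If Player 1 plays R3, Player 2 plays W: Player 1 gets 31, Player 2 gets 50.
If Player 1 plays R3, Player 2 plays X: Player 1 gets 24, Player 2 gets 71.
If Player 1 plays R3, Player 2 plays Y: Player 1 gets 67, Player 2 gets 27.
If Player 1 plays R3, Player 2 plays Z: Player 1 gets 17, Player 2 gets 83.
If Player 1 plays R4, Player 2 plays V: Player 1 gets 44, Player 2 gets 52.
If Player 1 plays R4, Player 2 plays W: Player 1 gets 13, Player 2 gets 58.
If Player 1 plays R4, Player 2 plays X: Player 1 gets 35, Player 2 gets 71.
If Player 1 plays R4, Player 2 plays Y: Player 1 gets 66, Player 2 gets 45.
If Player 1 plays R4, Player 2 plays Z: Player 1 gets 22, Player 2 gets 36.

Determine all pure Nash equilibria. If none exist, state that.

(R1, X); (R2, Z)

Player 1 against V: payoffs 13, 76, 80, 44 → best response R3.
Player 1 against W: payoffs 61, 81, 31, 13 → best response R2.
Player 1 against X: payoffs 89, 78, 24, 35 → best response R1.
Player 1 against Y: payoffs 21, 93, 67, 66 → best response R2.
Player 1 against Z: payoffs 19, 31, 17, 22 → best response R2.
Player 2 against R1: payoffs 93, 83, 97, 96, 89 → best response X.
Player 2 against R2: payoffs 36, 67, 43, 55, 99 → best response Z.
Player 2 against R3: payoffs 52, 50, 71, 27, 83 → best response Z.
Player 2 against R4: payoffs 52, 58, 71, 45, 36 → best response X.
Mutual best responses: (R1, X); (R2, Z).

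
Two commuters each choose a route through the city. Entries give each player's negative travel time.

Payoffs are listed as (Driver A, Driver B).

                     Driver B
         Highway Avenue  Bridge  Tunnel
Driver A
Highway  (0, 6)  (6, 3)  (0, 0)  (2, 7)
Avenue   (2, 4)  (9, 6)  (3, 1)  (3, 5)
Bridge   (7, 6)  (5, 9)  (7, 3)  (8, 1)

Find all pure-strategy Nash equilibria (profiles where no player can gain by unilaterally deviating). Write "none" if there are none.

(Avenue, Avenue)

For each strategy profile, look for a profitable unilateral deviation.
(Highway, Highway): Driver A can switch to Avenue (0 → 2). Not NE.
(Highway, Avenue): Driver A can switch to Avenue (6 → 9). Not NE.
(Highway, Bridge): Driver A can switch to Avenue (0 → 3). Not NE.
(Highway, Tunnel): Driver A can switch to Avenue (2 → 3). Not NE.
(Avenue, Highway): Driver A can switch to Bridge (2 → 7). Not NE.
(Avenue, Avenue): Driver A gets 9, best alternative 6; Driver B gets 6, best alternative 5. No profitable deviation — NE.
(Avenue, Bridge): Driver A can switch to Bridge (3 → 7). Not NE.
(The remaining 5 profiles each have a profitable deviation by the same check.)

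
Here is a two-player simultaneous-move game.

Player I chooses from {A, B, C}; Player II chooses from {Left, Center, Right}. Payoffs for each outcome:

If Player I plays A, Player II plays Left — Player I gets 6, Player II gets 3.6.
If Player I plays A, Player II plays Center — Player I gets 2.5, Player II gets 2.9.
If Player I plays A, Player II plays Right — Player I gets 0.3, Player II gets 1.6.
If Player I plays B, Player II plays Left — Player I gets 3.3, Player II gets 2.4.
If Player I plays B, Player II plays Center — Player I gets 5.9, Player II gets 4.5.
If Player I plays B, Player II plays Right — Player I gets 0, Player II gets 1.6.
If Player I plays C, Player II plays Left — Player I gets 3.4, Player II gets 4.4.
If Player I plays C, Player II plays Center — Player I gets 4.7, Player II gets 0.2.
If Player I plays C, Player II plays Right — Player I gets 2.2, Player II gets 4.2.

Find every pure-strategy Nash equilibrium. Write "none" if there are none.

For each strategy profile, look for a profitable unilateral deviation.
(A, Left): Player I gets 6, best alternative 3.4; Player II gets 3.6, best alternative 2.9. No profitable deviation — NE.
(A, Center): Player I can switch to B (2.5 → 5.9). Not NE.
(A, Right): Player I can switch to C (0.3 → 2.2). Not NE.
(B, Left): Player I can switch to A (3.3 → 6). Not NE.
(B, Center): Player I gets 5.9, best alternative 4.7; Player II gets 4.5, best alternative 2.4. No profitable deviation — NE.
(B, Right): Player I can switch to A (0 → 0.3). Not NE.
(C, Left): Player I can switch to A (3.4 → 6). Not NE.
(C, Center): Player I can switch to B (4.7 → 5.9). Not NE.
(C, Right): Player II can switch to Left (4.2 → 4.4). Not NE.

(A, Left); (B, Center)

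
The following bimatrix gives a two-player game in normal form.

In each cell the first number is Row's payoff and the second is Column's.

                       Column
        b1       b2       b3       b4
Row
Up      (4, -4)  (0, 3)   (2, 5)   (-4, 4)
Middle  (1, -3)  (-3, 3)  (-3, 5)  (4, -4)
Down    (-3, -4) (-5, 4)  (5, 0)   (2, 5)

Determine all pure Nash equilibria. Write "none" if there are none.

Row against b1: payoffs 4, 1, -3 → best response Up.
Row against b2: payoffs 0, -3, -5 → best response Up.
Row against b3: payoffs 2, -3, 5 → best response Down.
Row against b4: payoffs -4, 4, 2 → best response Middle.
Column against Up: payoffs -4, 3, 5, 4 → best response b3.
Column against Middle: payoffs -3, 3, 5, -4 → best response b3.
Column against Down: payoffs -4, 4, 0, 5 → best response b4.
No profile is a mutual best response for all players.

No pure-strategy Nash equilibrium.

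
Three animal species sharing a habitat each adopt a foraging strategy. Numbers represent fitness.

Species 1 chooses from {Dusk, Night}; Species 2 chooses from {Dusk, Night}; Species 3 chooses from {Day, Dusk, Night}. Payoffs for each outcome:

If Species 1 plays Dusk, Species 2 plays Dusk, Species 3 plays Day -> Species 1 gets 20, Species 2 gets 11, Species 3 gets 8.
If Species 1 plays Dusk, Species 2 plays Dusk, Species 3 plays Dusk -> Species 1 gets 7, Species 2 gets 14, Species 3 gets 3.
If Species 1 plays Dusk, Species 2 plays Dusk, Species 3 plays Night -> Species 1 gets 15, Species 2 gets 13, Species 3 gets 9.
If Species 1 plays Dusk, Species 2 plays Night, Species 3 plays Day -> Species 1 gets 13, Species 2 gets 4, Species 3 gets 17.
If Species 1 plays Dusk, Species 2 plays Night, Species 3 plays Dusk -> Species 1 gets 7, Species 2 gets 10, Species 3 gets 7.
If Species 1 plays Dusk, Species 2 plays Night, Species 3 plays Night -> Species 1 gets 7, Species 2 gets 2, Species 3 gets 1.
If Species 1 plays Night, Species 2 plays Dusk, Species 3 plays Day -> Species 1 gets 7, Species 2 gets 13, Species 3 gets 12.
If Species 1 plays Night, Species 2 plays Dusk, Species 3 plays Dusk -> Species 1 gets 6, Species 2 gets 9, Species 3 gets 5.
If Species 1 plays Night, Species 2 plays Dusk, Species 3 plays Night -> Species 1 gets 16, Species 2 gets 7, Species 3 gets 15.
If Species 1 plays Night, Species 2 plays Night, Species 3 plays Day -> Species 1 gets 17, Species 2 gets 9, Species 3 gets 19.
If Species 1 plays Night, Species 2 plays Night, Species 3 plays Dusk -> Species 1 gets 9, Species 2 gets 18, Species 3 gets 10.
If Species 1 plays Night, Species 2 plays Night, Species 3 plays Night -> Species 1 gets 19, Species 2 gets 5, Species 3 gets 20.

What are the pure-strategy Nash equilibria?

(Night, Dusk, Night)

(Dusk, Dusk, Day): Species 3 can switch to Night (8 → 9). Not NE.
(Dusk, Dusk, Dusk): Species 3 can switch to Day (3 → 8). Not NE.
(Dusk, Dusk, Night): Species 1 can switch to Night (15 → 16). Not NE.
(Dusk, Night, Day): Species 1 can switch to Night (13 → 17). Not NE.
(Dusk, Night, Dusk): Species 1 can switch to Night (7 → 9). Not NE.
(Dusk, Night, Night): Species 1 can switch to Night (7 → 19). Not NE.
(Night, Dusk, Day): Species 1 can switch to Dusk (7 → 20). Not NE.
(Night, Dusk, Dusk): Species 1 can switch to Dusk (6 → 7). Not NE.
(Night, Dusk, Night): Species 1 gets 16, best alternative 15; Species 2 gets 7, best alternative 5; Species 3 gets 15, best alternative 12. No profitable deviation — NE.
(Night, Night, Day): Species 2 can switch to Dusk (9 → 13). Not NE.
(Night, Night, Dusk): Species 3 can switch to Day (10 → 19). Not NE.
(Night, Night, Night): Species 2 can switch to Dusk (5 → 7). Not NE.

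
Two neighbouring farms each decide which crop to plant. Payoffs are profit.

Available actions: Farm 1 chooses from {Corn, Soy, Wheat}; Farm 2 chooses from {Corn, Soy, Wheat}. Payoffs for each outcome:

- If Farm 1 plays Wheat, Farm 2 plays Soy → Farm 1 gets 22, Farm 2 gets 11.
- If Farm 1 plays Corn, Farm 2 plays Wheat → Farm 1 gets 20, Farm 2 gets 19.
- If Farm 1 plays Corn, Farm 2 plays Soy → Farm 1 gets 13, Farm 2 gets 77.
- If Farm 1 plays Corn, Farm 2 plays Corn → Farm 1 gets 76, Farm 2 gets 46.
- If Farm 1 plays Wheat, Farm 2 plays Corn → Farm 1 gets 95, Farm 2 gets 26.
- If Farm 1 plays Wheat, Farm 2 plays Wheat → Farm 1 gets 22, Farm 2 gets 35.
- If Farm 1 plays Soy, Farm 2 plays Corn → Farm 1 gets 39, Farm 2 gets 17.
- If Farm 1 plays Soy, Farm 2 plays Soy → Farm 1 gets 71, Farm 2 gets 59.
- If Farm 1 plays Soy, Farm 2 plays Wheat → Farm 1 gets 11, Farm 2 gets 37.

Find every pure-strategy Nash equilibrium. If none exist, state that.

Mark each player's best response to every combination of opponents' strategies; a profile where every player is best-responding is a pure Nash equilibrium.
Farm 1 against Corn: payoffs 76, 39, 95 → best response Wheat.
Farm 1 against Soy: payoffs 13, 71, 22 → best response Soy.
Farm 1 against Wheat: payoffs 20, 11, 22 → best response Wheat.
Farm 2 against Corn: payoffs 46, 77, 19 → best response Soy.
Farm 2 against Soy: payoffs 17, 59, 37 → best response Soy.
Farm 2 against Wheat: payoffs 26, 11, 35 → best response Wheat.
Mutual best responses: (Soy, Soy); (Wheat, Wheat).

(Soy, Soy); (Wheat, Wheat)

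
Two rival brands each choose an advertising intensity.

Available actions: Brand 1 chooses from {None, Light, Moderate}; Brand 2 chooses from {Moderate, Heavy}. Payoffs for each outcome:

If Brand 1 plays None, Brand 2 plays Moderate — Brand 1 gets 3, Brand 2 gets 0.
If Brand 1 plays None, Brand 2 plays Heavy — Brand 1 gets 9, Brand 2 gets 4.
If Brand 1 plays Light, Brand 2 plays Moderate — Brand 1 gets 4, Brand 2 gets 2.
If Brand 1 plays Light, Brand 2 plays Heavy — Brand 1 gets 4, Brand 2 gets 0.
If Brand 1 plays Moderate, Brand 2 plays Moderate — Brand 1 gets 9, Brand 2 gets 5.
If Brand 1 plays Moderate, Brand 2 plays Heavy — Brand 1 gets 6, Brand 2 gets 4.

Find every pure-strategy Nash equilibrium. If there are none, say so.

(None, Heavy) and (Moderate, Moderate)

(None, Moderate): Brand 1 can switch to Light (3 → 4). Not NE.
(None, Heavy): Brand 1 gets 9, best alternative 6; Brand 2 gets 4, best alternative 0. No profitable deviation — NE.
(Light, Moderate): Brand 1 can switch to Moderate (4 → 9). Not NE.
(Light, Heavy): Brand 1 can switch to None (4 → 9). Not NE.
(Moderate, Moderate): Brand 1 gets 9, best alternative 4; Brand 2 gets 5, best alternative 4. No profitable deviation — NE.
(Moderate, Heavy): Brand 1 can switch to None (6 → 9). Not NE.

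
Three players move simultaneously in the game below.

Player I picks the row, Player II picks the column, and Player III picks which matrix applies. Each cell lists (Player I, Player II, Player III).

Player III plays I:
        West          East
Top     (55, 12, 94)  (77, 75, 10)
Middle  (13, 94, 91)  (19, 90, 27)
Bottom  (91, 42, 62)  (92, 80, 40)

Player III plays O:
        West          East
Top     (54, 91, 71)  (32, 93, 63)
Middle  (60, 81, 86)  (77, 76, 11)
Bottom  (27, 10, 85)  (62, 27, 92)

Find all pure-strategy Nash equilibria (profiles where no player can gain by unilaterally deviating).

There is no pure-strategy Nash equilibrium.

Player I against (West, I): payoffs 55, 13, 91 → best response Bottom.
Player I against (West, O): payoffs 54, 60, 27 → best response Middle.
Player I against (East, I): payoffs 77, 19, 92 → best response Bottom.
Player I against (East, O): payoffs 32, 77, 62 → best response Middle.
Player II against (Top, I): payoffs 12, 75 → best response East.
Player II against (Top, O): payoffs 91, 93 → best response East.
Player II against (Middle, I): payoffs 94, 90 → best response West.
Player II against (Middle, O): payoffs 81, 76 → best response West.
Player II against (Bottom, I): payoffs 42, 80 → best response East.
Player II against (Bottom, O): payoffs 10, 27 → best response East.
Player III against (Top, West): payoffs 94, 71 → best response I.
Player III against (Top, East): payoffs 10, 63 → best response O.
Player III against (Middle, West): payoffs 91, 86 → best response I.
Player III against (Middle, East): payoffs 27, 11 → best response I.
Player III against (Bottom, West): payoffs 62, 85 → best response O.
Player III against (Bottom, East): payoffs 40, 92 → best response O.
No profile is a mutual best response for all players.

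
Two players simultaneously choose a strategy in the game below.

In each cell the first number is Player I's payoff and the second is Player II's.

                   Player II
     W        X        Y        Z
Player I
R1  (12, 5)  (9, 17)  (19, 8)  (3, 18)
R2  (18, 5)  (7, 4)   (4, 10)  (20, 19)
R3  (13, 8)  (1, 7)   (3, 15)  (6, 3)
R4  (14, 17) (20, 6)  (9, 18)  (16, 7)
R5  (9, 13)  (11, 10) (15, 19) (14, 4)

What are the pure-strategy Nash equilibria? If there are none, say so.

(R1, W): Player I can switch to R2 (12 → 18). Not NE.
(R1, X): Player I can switch to R4 (9 → 20). Not NE.
(R1, Y): Player II can switch to X (8 → 17). Not NE.
(R1, Z): Player I can switch to R2 (3 → 20). Not NE.
(R2, W): Player II can switch to Y (5 → 10). Not NE.
(R2, X): Player I can switch to R1 (7 → 9). Not NE.
(R2, Y): Player I can switch to R1 (4 → 19). Not NE.
(R2, Z): Player I gets 20, best alternative 16; Player II gets 19, best alternative 10. No profitable deviation — NE.
(R3, W): Player I can switch to R2 (13 → 18). Not NE.
(R3, X): Player I can switch to R1 (1 → 9). Not NE.
(R3, Y): Player I can switch to R1 (3 → 19). Not NE.
(The remaining 9 profiles each have a profitable deviation by the same check.)

Pure NE: (R2, Z)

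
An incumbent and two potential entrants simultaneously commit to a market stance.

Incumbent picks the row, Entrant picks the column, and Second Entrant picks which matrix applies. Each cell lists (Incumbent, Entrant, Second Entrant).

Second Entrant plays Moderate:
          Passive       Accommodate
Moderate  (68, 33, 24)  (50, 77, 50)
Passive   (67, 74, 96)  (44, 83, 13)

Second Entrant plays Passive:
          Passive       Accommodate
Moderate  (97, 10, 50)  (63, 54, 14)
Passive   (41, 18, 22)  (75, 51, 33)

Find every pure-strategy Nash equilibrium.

(Moderate, Accommodate, Moderate) and (Passive, Accommodate, Passive)

Incumbent against (Passive, Moderate): payoffs 68, 67 → best response Moderate.
Incumbent against (Passive, Passive): payoffs 97, 41 → best response Moderate.
Incumbent against (Accommodate, Moderate): payoffs 50, 44 → best response Moderate.
Incumbent against (Accommodate, Passive): payoffs 63, 75 → best response Passive.
Entrant against (Moderate, Moderate): payoffs 33, 77 → best response Accommodate.
Entrant against (Moderate, Passive): payoffs 10, 54 → best response Accommodate.
Entrant against (Passive, Moderate): payoffs 74, 83 → best response Accommodate.
Entrant against (Passive, Passive): payoffs 18, 51 → best response Accommodate.
Second Entrant against (Moderate, Passive): payoffs 24, 50 → best response Passive.
Second Entrant against (Moderate, Accommodate): payoffs 50, 14 → best response Moderate.
Second Entrant against (Passive, Passive): payoffs 96, 22 → best response Moderate.
Second Entrant against (Passive, Accommodate): payoffs 13, 33 → best response Passive.
Mutual best responses: (Moderate, Accommodate, Moderate); (Passive, Accommodate, Passive).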